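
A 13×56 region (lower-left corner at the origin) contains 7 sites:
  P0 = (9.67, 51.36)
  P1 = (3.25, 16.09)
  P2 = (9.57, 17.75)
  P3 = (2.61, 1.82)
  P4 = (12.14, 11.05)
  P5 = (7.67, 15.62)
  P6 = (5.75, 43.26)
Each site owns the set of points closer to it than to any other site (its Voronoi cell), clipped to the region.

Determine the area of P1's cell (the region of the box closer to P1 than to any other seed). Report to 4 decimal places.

Area of P1's cell: 101.1761

1. box [0,13]×[0,56]: [(0, 0) (13, 0) (13, 56) (0, 56)]
2. ⊥bis P1·P0 via (6.46,33.725): [(0, 34.9009) (0, 0) (13, 0) (13, 32.5346)]  |A|=438.3303
3. ⊥bis P1·P2 via (6.41,16.92): [(1.7719, 34.5784) (0, 34.9009) (0, 0) (10.8542, 0)]  |A|=218.58
4. ⊥bis P1·P3 via (2.93,8.955): [(8.5685, 8.7021) (1.7719, 34.5784) (0, 34.9009) (0, 9.0864)]  |A|=132.4244
5. ⊥bis P1·P4 via (7.695,13.57): [(5.0253, 8.861) (7.4182, 13.0817) (1.7719, 34.5784) (0, 34.9009) (0, 9.0864)]  |A|=124.7571
6. ⊥bis P1·P5 via (5.46,15.855): [(4.7178, 8.8748) (5.8144, 19.1877) (1.7719, 34.5784) (0, 34.9009) (0, 9.0864)]  |A|=112.4737
7. ⊥bis P1·P6 via (4.5,29.675): [(4.7178, 8.8748) (5.8144, 19.1877) (3.0241, 29.8108) (0, 30.0891) (0, 9.0864)]  |A|=101.1761
8. canonical 5-gon: [(4.7178, 8.8748) (5.8144, 19.1877) (3.0241, 29.8108) (0, 30.0891) (0, 9.0864)]
9. shoelace: 101.1761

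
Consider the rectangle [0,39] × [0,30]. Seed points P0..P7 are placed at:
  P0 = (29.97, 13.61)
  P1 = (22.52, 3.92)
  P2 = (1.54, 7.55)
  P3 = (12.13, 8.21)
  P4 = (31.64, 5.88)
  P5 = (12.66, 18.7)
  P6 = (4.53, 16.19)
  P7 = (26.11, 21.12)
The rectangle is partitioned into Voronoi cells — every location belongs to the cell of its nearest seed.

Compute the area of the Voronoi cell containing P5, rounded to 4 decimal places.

1. box [0,39]×[0,30]: [(0, 0) (39, 0) (39, 30) (0, 30)]
2. ⊥bis P5·P0 via (21.315,16.155): [(0, 0) (16.5646, 0) (25.3861, 30) (0, 30)]  |A|=629.2612
3. ⊥bis P5·P1 via (17.59,11.31): [(0, 0) (0.6365, 0) (20.4517, 13.2191) (25.3861, 30) (0, 30)]  |A|=523.9833
4. ⊥bis P5·P2 via (7.1,13.125): [(0, 20.2059) (12.395, 7.8443) (20.4517, 13.2191) (25.3861, 30) (0, 30)]  |A|=396.2614
5. ⊥bis P5·P3 via (12.395,13.455): [(0, 20.2059) (6.4689, 13.7544) (20.2132, 13.06) (20.4517, 13.2191) (25.3861, 30) (0, 30)]  |A|=357.7037
6. ⊥bis P5·P4 via (22.15,12.29): [(0, 20.2059) (6.4689, 13.7544) (20.2132, 13.06) (20.4517, 13.2191) (25.3861, 30) (0, 30)]  |A|=357.7037
7. ⊥bis P5·P6 via (8.595,17.445): [(9.7862, 13.5868) (20.2132, 13.06) (20.4517, 13.2191) (25.3861, 30) (4.7189, 30)]  |A|=260.8962
8. ⊥bis P5·P7 via (19.385,19.91): [(9.7862, 13.5868) (20.2132, 13.06) (20.4517, 13.2191) (20.5368, 13.5085) (17.5696, 30) (4.7189, 30)]  |A|=196.4427
9. canonical 6-gon: [(9.7862, 13.5868) (20.2132, 13.06) (20.4517, 13.2191) (20.5368, 13.5085) (17.5696, 30) (4.7189, 30)]
10. shoelace: 196.4427

Area of P5's cell: 196.4427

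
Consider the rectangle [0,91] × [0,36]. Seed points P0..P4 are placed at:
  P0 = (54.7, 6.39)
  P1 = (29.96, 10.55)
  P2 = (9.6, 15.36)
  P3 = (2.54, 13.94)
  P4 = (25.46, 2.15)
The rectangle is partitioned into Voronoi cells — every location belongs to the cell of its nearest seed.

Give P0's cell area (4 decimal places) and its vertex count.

1. box [0,91]×[0,36]: [(0, 0) (91, 0) (91, 36) (0, 36)]
2. ⊥bis P0·P1 via (42.33,8.47): [(40.9058, 0) (91, 0) (91, 36) (46.9591, 36)]  |A|=1694.4315
3. ⊥bis P0·P2 via (32.15,10.875): [(40.9058, 0) (91, 0) (91, 36) (46.9591, 36)]  |A|=1694.4315
4. ⊥bis P0·P3 via (28.62,10.165): [(40.9058, 0) (91, 0) (91, 36) (46.9591, 36)]  |A|=1694.4315
5. ⊥bis P0·P4 via (40.08,4.27): [(40.9058, 0) (91, 0) (91, 36) (46.9591, 36)]  |A|=1694.4315
6. canonical 4-gon: [(40.9058, 0) (91, 0) (91, 36) (46.9591, 36)]
7. shoelace: 1694.4315

Area of P0's cell: 1694.4315 (4 vertices)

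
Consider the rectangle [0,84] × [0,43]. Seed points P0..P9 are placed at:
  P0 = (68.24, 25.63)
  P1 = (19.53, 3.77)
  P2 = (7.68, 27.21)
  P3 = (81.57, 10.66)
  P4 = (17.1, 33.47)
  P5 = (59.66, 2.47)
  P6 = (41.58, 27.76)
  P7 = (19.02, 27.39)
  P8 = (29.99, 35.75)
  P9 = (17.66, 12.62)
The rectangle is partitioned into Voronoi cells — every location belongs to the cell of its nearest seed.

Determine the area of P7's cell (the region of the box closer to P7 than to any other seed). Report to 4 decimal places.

1. box [0,84]×[0,43]: [(0, 0) (84, 0) (84, 43) (0, 43)]
2. ⊥bis P7·P0 via (43.63,26.51): [(0, 0) (42.6821, 0) (44.2196, 43) (0, 43)]  |A|=1868.3867
3. ⊥bis P7·P1 via (19.275,15.58): [(0, 15.1638) (43.2577, 16.0978) (44.2196, 43) (0, 43)]  |A|=1196.8666
4. ⊥bis P7·P2 via (13.35,27.3): [(13.538, 15.4561) (43.2577, 16.0978) (44.2196, 43) (13.1008, 43)]  |A|=828.0202
5. ⊥bis P7·P3 via (50.295,19.025): [(13.538, 15.4561) (43.2577, 16.0978) (44.2196, 43) (13.1008, 43)]  |A|=828.0202
6. ⊥bis P7·P4 via (18.06,30.43): [(13.3241, 28.9344) (13.538, 15.4561) (43.2577, 16.0978) (44.0638, 38.6417)]  |A|=542.9385
7. ⊥bis P7·P5 via (39.34,14.93): [(13.3241, 28.9344) (13.538, 15.4561) (40.0131, 16.0278) (43.4559, 21.6424) (44.0638, 38.6417)]  |A|=533.9507
8. ⊥bis P7·P6 via (30.3,27.575): [(30.1904, 34.2606) (13.3241, 28.9344) (13.538, 15.4561) (30.4928, 15.8222)]  |A|=270.5992
9. ⊥bis P7·P8 via (24.505,31.57): [(30.3605, 23.8864) (23.9551, 32.2916) (13.3241, 28.9344) (13.538, 15.4561) (30.4928, 15.8222)]  |A|=238.0886
10. ⊥bis P7·P9 via (18.34,20.005): [(30.4424, 18.8906) (30.3605, 23.8864) (23.9551, 32.2916) (13.3241, 28.9344) (13.4587, 20.4545)]  |A|=169.684
11. canonical 5-gon: [(30.4424, 18.8906) (30.3605, 23.8864) (23.9551, 32.2916) (13.3241, 28.9344) (13.4587, 20.4545)]
12. shoelace: 169.684

Area of P7's cell: 169.6840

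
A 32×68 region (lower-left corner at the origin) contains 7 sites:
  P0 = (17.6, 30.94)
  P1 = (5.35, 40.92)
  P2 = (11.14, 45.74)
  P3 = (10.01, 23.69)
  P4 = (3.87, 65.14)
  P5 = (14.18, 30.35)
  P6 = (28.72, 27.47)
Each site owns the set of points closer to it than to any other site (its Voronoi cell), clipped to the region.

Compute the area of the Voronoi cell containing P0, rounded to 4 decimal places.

1. box [0,32]×[0,68]: [(0, 0) (32, 0) (32, 68) (0, 68)]
2. ⊥bis P0·P1 via (11.475,35.93): [(0, 21.845) (0, 0) (32, 0) (32, 61.1235)]  |A|=1327.4955
3. ⊥bis P0·P2 via (14.37,38.34): [(12.9243, 37.709) (0, 21.845) (0, 0) (32, 0) (32, 46.0353)]  |A|=1183.5862
4. ⊥bis P0·P3 via (13.805,27.315): [(12.9243, 37.709) (8.7596, 32.597) (32, 8.2667) (32, 46.0353)]  |A|=470.2967
5. ⊥bis P0·P4 via (10.735,48.04): [(12.9243, 37.709) (8.7596, 32.597) (32, 8.2667) (32, 46.0353)]  |A|=470.2967
6. ⊥bis P0·P5 via (15.89,30.645): [(14.549, 38.4181) (17.0507, 23.9171) (32, 8.2667) (32, 46.0353)]  |A|=418.3635
7. ⊥bis P0·P6 via (23.16,29.205): [(27.8461, 44.2221) (14.549, 38.4181) (17.0507, 23.9171) (20.4119, 20.3983)]  |A|=156.7887
8. canonical 4-gon: [(27.8461, 44.2221) (14.549, 38.4181) (17.0507, 23.9171) (20.4119, 20.3983)]
9. shoelace: 156.7887

Area of P0's cell: 156.7887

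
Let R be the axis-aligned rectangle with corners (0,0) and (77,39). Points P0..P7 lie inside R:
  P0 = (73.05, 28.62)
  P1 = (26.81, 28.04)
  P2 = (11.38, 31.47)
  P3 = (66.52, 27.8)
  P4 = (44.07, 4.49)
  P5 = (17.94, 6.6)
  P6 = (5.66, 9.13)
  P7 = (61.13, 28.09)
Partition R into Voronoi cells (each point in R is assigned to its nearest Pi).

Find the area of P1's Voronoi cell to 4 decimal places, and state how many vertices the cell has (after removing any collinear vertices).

Area of P1's cell: 549.3844 (5 vertices)

1. box [0,77]×[0,39]: [(0, 0) (77, 0) (77, 39) (0, 39)]
2. ⊥bis P1·P0 via (49.93,28.33): [(0, 0) (50.2854, 0) (49.7962, 39) (0, 39)]  |A|=1951.5895
3. ⊥bis P1·P2 via (19.095,29.755): [(12.4806, 0) (50.2854, 0) (49.7962, 39) (21.1501, 39)]  |A|=1295.79
4. ⊥bis P1·P3 via (46.665,27.92): [(12.4806, 0) (46.4963, 0) (46.732, 39) (21.1501, 39)]  |A|=1162.1508
5. ⊥bis P1·P4 via (35.44,16.265): [(12.4806, 0) (13.2476, 0) (46.6442, 24.4766) (46.732, 39) (21.1501, 39)]  |A|=755.243
6. ⊥bis P1·P5 via (22.375,17.32): [(16.8398, 19.61) (31.6461, 13.4844) (46.6442, 24.4766) (46.732, 39) (21.1501, 39)]  |A|=591.5453
7. ⊥bis P1·P6 via (16.235,18.585): [(16.8398, 19.61) (31.6461, 13.4844) (46.6442, 24.4766) (46.732, 39) (21.1501, 39)]  |A|=591.5453
8. ⊥bis P1·P7 via (43.97,28.065): [(16.8398, 19.61) (31.6461, 13.4844) (43.9781, 22.5226) (43.9541, 39) (21.1501, 39)]  |A|=549.3844
9. canonical 5-gon: [(16.8398, 19.61) (31.6461, 13.4844) (43.9781, 22.5226) (43.9541, 39) (21.1501, 39)]
10. shoelace: 549.3844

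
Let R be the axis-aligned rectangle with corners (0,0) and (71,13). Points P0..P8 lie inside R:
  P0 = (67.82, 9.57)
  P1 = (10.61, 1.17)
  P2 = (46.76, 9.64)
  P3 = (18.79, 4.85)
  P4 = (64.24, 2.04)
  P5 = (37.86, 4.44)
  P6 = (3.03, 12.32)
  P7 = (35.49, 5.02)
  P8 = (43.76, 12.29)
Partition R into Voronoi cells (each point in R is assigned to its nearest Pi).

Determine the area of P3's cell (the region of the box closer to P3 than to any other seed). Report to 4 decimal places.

Area of P3's cell: 177.6901

1. box [0,71]×[0,13]: [(0, 0) (71, 0) (71, 13) (0, 13)]
2. ⊥bis P3·P0 via (43.305,7.21): [(0, 0) (43.9991, 0) (42.7476, 13) (0, 13)]  |A|=563.8535
3. ⊥bis P3·P1 via (14.7,3.01): [(16.0541, 0) (43.9991, 0) (42.7476, 13) (10.2057, 13)]  |A|=393.1645
4. ⊥bis P3·P2 via (32.775,7.245): [(16.0541, 0) (34.0157, 0) (31.7894, 13) (10.2057, 13)]  |A|=257.0446
5. ⊥bis P3·P4 via (41.515,3.445): [(16.0541, 0) (34.0157, 0) (31.7894, 13) (10.2057, 13)]  |A|=257.0446
6. ⊥bis P3·P5 via (28.325,4.645): [(16.0541, 0) (28.2251, 0) (28.5046, 13) (10.2057, 13)]  |A|=198.0544
7. ⊥bis P3·P6 via (10.91,8.585): [(11.5677, 9.9726) (16.0541, 0) (28.2251, 0) (28.5046, 13) (13.0026, 13)]  |A|=193.8207
8. ⊥bis P3·P7 via (27.14,4.935): [(11.5677, 9.9726) (16.0541, 0) (27.1902, 0) (27.0579, 13) (13.0026, 13)]  |A|=177.6901
9. ⊥bis P3·P8 via (31.275,8.57): [(11.5677, 9.9726) (16.0541, 0) (27.1902, 0) (27.0579, 13) (13.0026, 13)]  |A|=177.6901
10. canonical 5-gon: [(11.5677, 9.9726) (16.0541, 0) (27.1902, 0) (27.0579, 13) (13.0026, 13)]
11. shoelace: 177.6901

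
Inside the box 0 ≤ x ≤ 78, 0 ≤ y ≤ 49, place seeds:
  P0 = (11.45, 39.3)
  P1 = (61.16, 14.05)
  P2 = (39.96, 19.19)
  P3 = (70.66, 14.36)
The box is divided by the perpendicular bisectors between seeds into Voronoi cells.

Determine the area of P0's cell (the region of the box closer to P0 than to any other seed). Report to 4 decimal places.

1. box [0,78]×[0,49]: [(0, 0) (78, 0) (78, 49) (0, 49)]
2. ⊥bis P0·P1 via (36.305,26.675): [(0, 0) (22.7555, 0) (47.6449, 49) (0, 49)]  |A|=1724.8106
3. ⊥bis P0·P2 via (25.705,29.245): [(0, 0) (5.0766, 0) (39.6395, 49) (0, 49)]  |A|=1095.5438
4. ⊥bis P0·P3 via (41.055,26.83): [(0, 0) (5.0766, 0) (39.6395, 49) (0, 49)]  |A|=1095.5438
5. canonical 4-gon: [(0, 0) (5.0766, 0) (39.6395, 49) (0, 49)]
6. shoelace: 1095.5438

Area of P0's cell: 1095.5438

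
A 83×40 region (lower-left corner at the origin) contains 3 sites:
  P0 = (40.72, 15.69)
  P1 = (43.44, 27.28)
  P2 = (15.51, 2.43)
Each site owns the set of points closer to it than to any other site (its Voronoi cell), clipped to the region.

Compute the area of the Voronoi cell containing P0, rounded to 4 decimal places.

1. box [0,83]×[0,40]: [(0, 0) (83, 0) (83, 40) (0, 40)]
2. ⊥bis P0·P1 via (42.08,21.485): [(0, 31.3605) (0, 0) (83, 0) (83, 11.8817)]  |A|=1794.5527
3. ⊥bis P0·P2 via (28.115,9.06): [(18.6928, 26.9736) (32.8804, 0) (83, 0) (83, 11.8817)]  |A|=1057.9933
4. canonical 4-gon: [(18.6928, 26.9736) (32.8804, 0) (83, 0) (83, 11.8817)]
5. shoelace: 1057.9933

Area of P0's cell: 1057.9933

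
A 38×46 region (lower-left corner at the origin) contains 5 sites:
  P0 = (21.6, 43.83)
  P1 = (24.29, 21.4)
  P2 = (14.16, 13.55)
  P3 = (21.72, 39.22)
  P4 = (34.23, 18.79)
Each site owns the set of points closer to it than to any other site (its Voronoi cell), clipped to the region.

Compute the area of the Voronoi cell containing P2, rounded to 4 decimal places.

Area of P2's cell: 617.7673

1. box [0,38]×[0,46]: [(0, 0) (38, 0) (38, 46) (0, 46)]
2. ⊥bis P2·P0 via (17.88,28.69): [(0, 33.0832) (0, 0) (38, 0) (38, 23.7464)]  |A|=1079.7627
3. ⊥bis P2·P1 via (19.225,17.475): [(8.8066, 30.9194) (0, 33.0832) (0, 0) (32.7668, 0)]  |A|=652.2405
4. ⊥bis P2·P3 via (17.94,26.385): [(10.6587, 28.5294) (0, 31.6685) (0, 0) (32.7668, 0)]  |A|=636.1807
5. ⊥bis P2·P4 via (24.195,16.17): [(26.2065, 8.4658) (10.6587, 28.5294) (0, 31.6685) (0, 0) (28.4168, 0)]  |A|=617.7673
6. canonical 5-gon: [(26.2065, 8.4658) (10.6587, 28.5294) (0, 31.6685) (0, 0) (28.4168, 0)]
7. shoelace: 617.7673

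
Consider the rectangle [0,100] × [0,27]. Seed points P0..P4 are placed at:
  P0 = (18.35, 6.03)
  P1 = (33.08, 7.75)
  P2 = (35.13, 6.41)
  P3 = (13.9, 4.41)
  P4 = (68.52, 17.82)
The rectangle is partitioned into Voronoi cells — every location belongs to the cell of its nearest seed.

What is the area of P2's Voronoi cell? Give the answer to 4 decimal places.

Area of P2's cell: 352.4316

1. box [0,100]×[0,27]: [(0, 0) (100, 0) (100, 27) (0, 27)]
2. ⊥bis P2·P0 via (26.74,6.22): [(26.8809, 0) (100, 0) (100, 27) (26.2694, 27)]  |A|=1982.4713
3. ⊥bis P2·P1 via (34.105,7.08): [(29.4771, 0) (100, 0) (100, 27) (47.1259, 27)]  |A|=1665.8598
4. ⊥bis P2·P3 via (24.515,5.41): [(29.4771, 0) (100, 0) (100, 27) (47.1259, 27)]  |A|=1665.8598
5. ⊥bis P2·P4 via (51.825,12.115): [(46.8715, 26.6108) (29.4771, 0) (55.9649, 0)]  |A|=352.4316
6. canonical 3-gon: [(46.8715, 26.6108) (29.4771, 0) (55.9649, 0)]
7. shoelace: 352.4316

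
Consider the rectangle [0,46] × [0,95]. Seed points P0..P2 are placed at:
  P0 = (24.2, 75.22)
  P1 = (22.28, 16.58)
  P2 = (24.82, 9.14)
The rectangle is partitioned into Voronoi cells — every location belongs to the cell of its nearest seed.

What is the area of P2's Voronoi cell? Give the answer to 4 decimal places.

Area of P2's cell: 582.9226

1. box [0,46]×[0,95]: [(0, 0) (46, 0) (46, 95) (0, 95)]
2. ⊥bis P2·P0 via (24.51,42.18): [(0, 41.95) (0, 0) (46, 0) (46, 42.3816)]  |A|=1939.6283
3. ⊥bis P2·P1 via (23.55,12.86): [(0, 4.8201) (0, 0) (46, 0) (46, 20.5244)]  |A|=582.9226
4. canonical 4-gon: [(0, 4.8201) (0, 0) (46, 0) (46, 20.5244)]
5. shoelace: 582.9226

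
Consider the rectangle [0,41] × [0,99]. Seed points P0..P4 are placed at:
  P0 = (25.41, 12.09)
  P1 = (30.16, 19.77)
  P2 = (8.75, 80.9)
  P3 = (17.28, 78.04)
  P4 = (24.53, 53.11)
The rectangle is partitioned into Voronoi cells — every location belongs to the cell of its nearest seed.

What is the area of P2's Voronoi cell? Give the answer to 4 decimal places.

1. box [0,41]×[0,99]: [(0, 0) (41, 0) (41, 99) (0, 99)]
2. ⊥bis P2·P0 via (17.08,46.495): [(0, 42.3597) (41, 52.2864) (41, 99) (0, 99)]  |A|=2118.7555
3. ⊥bis P2·P1 via (19.455,50.335): [(0, 43.5211) (41, 57.8809) (41, 99) (0, 99)]  |A|=1980.2591
4. ⊥bis P2·P3 via (13.015,79.47): [(0, 43.5211) (1.0898, 43.9028) (19.5632, 99) (0, 99)]  |A|=569.1673
5. ⊥bis P2·P4 via (16.64,67.005): [(0, 57.5563) (7.0004, 61.5313) (19.5632, 99) (0, 99)]  |A|=511.5638
6. canonical 4-gon: [(0, 57.5563) (7.0004, 61.5313) (19.5632, 99) (0, 99)]
7. shoelace: 511.5638

Area of P2's cell: 511.5638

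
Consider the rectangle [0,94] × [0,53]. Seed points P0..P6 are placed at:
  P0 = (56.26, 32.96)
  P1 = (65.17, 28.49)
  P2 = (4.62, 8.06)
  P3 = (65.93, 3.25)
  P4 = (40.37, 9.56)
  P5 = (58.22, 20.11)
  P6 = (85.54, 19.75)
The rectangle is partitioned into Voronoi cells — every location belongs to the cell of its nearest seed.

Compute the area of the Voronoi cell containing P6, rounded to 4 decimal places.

1. box [0,94]×[0,53]: [(0, 0) (94, 0) (94, 53) (0, 53)]
2. ⊥bis P6·P0 via (70.9,26.355): [(59.0096, 0) (94, 0) (94, 53) (82.9212, 53)]  |A|=1220.8328
3. ⊥bis P6·P1 via (75.355,24.12): [(65.006, 0) (94, 0) (94, 53) (87.7463, 53)]  |A|=934.0631
4. ⊥bis P6·P2 via (45.08,13.905): [(65.006, 0) (94, 0) (94, 53) (87.7463, 53)]  |A|=934.0631
5. ⊥bis P6·P3 via (75.735,11.5): [(71.8972, 16.0611) (85.4112, 0) (94, 0) (94, 53) (87.7463, 53)]  |A|=770.1981
6. ⊥bis P6·P4 via (62.955,14.655): [(71.8972, 16.0611) (85.4112, 0) (94, 0) (94, 53) (87.7463, 53)]  |A|=770.1981
7. ⊥bis P6·P5 via (71.88,19.93): [(71.8972, 16.0611) (85.4112, 0) (94, 0) (94, 53) (87.7463, 53)]  |A|=770.1981
8. canonical 5-gon: [(71.8972, 16.0611) (85.4112, 0) (94, 0) (94, 53) (87.7463, 53)]
9. shoelace: 770.1981

Area of P6's cell: 770.1981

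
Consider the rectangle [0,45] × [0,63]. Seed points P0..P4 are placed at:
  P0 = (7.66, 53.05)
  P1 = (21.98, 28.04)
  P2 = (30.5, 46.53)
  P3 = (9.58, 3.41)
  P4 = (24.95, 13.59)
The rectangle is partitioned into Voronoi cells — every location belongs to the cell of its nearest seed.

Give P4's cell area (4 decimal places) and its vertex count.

1. box [0,45]×[0,63]: [(0, 0) (45, 0) (45, 63) (0, 63)]
2. ⊥bis P4·P0 via (16.305,33.32): [(0, 26.1757) (0, 0) (45, 0) (45, 45.8932)]  |A|=1621.5495
3. ⊥bis P4·P1 via (23.465,20.815): [(0, 15.9921) (0, 0) (45, 0) (45, 25.2412)]  |A|=927.7496
4. ⊥bis P4·P2 via (27.725,30.06): [(0, 15.9921) (0, 0) (45, 0) (45, 25.2412)]  |A|=927.7496
5. ⊥bis P4·P3 via (17.265,8.5): [(10.8286, 18.2178) (22.8948, 0) (45, 0) (45, 25.2412)]  |A|=632.6172
6. canonical 4-gon: [(10.8286, 18.2178) (22.8948, 0) (45, 0) (45, 25.2412)]
7. shoelace: 632.6172

Area of P4's cell: 632.6172 (4 vertices)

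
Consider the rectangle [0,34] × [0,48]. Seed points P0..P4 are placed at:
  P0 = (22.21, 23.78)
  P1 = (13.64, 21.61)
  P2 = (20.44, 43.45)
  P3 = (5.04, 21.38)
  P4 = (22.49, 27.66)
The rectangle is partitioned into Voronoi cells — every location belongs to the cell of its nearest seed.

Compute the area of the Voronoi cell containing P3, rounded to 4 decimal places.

Area of P3's cell: 359.1212

1. box [0,34]×[0,48]: [(0, 0) (34, 0) (34, 48) (0, 48)]
2. ⊥bis P3·P0 via (13.625,22.58): [(0, 0) (16.7812, 0) (10.0718, 48) (0, 48)]  |A|=644.4727
3. ⊥bis P3·P1 via (9.34,21.495): [(0, 0) (9.9149, 0) (8.6311, 48) (0, 48)]  |A|=445.1043
4. ⊥bis P3·P2 via (12.74,32.415): [(0, 41.3047) (0, 0) (9.9149, 0) (8.9777, 35.0402)]  |A|=359.1212
5. ⊥bis P3·P4 via (13.765,24.52): [(0, 41.3047) (0, 0) (9.9149, 0) (8.9777, 35.0402)]  |A|=359.1212
6. canonical 4-gon: [(0, 41.3047) (0, 0) (9.9149, 0) (8.9777, 35.0402)]
7. shoelace: 359.1212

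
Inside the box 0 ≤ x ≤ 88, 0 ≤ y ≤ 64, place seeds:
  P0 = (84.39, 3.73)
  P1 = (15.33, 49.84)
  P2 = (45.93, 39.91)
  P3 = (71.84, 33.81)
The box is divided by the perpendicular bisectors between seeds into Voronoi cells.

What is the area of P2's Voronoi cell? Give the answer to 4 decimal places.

Area of P2's cell: 1980.4657

1. box [0,88]×[0,64]: [(0, 0) (88, 0) (88, 64) (0, 64)]
2. ⊥bis P2·P0 via (65.16,21.82): [(0, 0) (44.6335, 0) (88, 46.0993) (88, 64) (0, 64)]  |A|=4632.4175
3. ⊥bis P2·P1 via (30.63,44.875): [(16.0676, 0) (44.6335, 0) (88, 46.0993) (88, 64) (36.8362, 64)]  |A|=2939.4936
4. ⊥bis P2·P3 via (58.885,36.86): [(16.0676, 0) (44.6335, 0) (52.0675, 7.9024) (65.2746, 64) (36.8362, 64)]  |A|=1980.4657
5. canonical 5-gon: [(16.0676, 0) (44.6335, 0) (52.0675, 7.9024) (65.2746, 64) (36.8362, 64)]
6. shoelace: 1980.4657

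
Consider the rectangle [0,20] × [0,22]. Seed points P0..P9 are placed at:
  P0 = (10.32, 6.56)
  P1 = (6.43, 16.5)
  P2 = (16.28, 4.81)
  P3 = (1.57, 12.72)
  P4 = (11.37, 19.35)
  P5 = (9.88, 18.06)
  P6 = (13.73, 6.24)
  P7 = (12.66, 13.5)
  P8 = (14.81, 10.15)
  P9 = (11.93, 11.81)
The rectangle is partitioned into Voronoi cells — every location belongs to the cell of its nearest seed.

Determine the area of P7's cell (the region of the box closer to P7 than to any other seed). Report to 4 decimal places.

1. box [0,20]×[0,22]: [(0, 0) (20, 0) (20, 22) (0, 22)]
2. ⊥bis P7·P0 via (11.49,10.03): [(0, 13.9041) (20, 7.1606) (20, 22) (0, 22)]  |A|=229.3522
3. ⊥bis P7·P1 via (9.545,15): [(7.7577, 11.2884) (20, 7.1606) (20, 22) (12.9158, 22)]  |A|=128.7753
4. ⊥bis P7·P2 via (14.47,9.155): [(7.7577, 11.2884) (14.2978, 9.0833) (20, 11.4586) (20, 22) (12.9158, 22)]  |A|=116.5213
5. ⊥bis P7·P3 via (7.115,13.11): [(7.7577, 11.2884) (14.2978, 9.0833) (20, 11.4586) (20, 22) (12.9158, 22)]  |A|=116.5213
6. ⊥bis P7·P4 via (12.015,16.425): [(10.0193, 15.9849) (7.7577, 11.2884) (14.2978, 9.0833) (20, 11.4586) (20, 18.1858)]  |A|=76.181
7. ⊥bis P7·P5 via (11.27,15.78): [(12.5053, 16.5331) (9.3598, 14.6155) (7.7577, 11.2884) (14.2978, 9.0833) (20, 11.4586) (20, 18.1858)]  |A|=74.6595
8. ⊥bis P7·P6 via (13.195,9.87): [(12.5053, 16.5331) (9.3598, 14.6155) (7.7577, 11.2884) (12.3388, 9.7438) (17.8242, 10.5523) (20, 11.4586) (20, 18.1858)]  |A|=72.0559
9. ⊥bis P7·P8 via (13.735,11.825): [(12.5053, 16.5331) (9.3598, 14.6155) (7.7577, 11.2884) (11.1282, 10.152) (20, 15.8458) (20, 18.1858)]  |A|=48.3869
10. ⊥bis P7·P9 via (12.295,12.655): [(12.5053, 16.5331) (9.3598, 14.6155) (9.0837, 14.0421) (13.9287, 11.9493) (20, 15.8458) (20, 18.1858)]  |A|=35.7084
11. canonical 6-gon: [(12.5053, 16.5331) (9.3598, 14.6155) (9.0837, 14.0421) (13.9287, 11.9493) (20, 15.8458) (20, 18.1858)]
12. shoelace: 35.7084

Area of P7's cell: 35.7084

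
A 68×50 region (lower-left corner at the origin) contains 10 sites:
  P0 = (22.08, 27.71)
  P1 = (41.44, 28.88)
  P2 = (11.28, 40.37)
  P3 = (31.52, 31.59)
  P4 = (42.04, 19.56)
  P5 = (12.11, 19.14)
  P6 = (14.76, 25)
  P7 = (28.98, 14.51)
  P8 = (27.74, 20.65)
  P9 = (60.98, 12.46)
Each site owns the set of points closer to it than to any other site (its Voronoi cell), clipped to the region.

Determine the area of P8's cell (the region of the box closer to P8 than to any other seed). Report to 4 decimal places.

Area of P8's cell: 103.9676

1. box [0,68]×[0,50]: [(0, 0) (68, 0) (68, 50) (0, 50)]
2. ⊥bis P8·P0 via (24.91,24.18): [(0, 4.2097) (0, 0) (68, 0) (68, 50) (57.1166, 50)]  |A|=2092.3064
3. ⊥bis P8·P1 via (34.59,24.765): [(31.6806, 29.608) (0, 4.2097) (0, 0) (49.4671, 0)]  |A|=798.9937
4. ⊥bis P8·P2 via (19.51,30.51): [(31.6806, 29.608) (0, 4.2097) (0, 0) (49.4671, 0)]  |A|=798.9937
5. ⊥bis P8·P3 via (29.63,26.12): [(34.862, 24.3122) (28.0226, 26.6754) (0, 4.2097) (0, 0) (49.4671, 0)]  |A|=784.6427
6. ⊥bis P8·P4 via (34.89,20.105): [(35.1714, 23.7971) (34.862, 24.3122) (28.0226, 26.6754) (0, 4.2097) (0, 0) (33.3575, 0)]  |A|=592.9621
7. ⊥bis P8·P5 via (19.925,19.895): [(35.1714, 23.7971) (34.862, 24.3122) (28.0226, 26.6754) (19.8991, 20.1628) (21.847, 0) (33.3575, 0)]  |A|=330.8292
8. ⊥bis P8·P6 via (21.25,22.825): [(35.1714, 23.7971) (34.862, 24.3122) (28.0226, 26.6754) (20.5263, 20.6656) (20.0018, 19.1004) (21.847, 0) (33.3575, 0)]  |A|=330.4703
9. ⊥bis P8·P7 via (28.36,17.58): [(34.7966, 18.8799) (35.1714, 23.7971) (34.862, 24.3122) (28.0226, 26.6754) (20.5263, 20.6656) (20.0018, 19.1004) (20.3058, 15.9534)]  |A|=103.9676
10. ⊥bis P8·P9 via (44.36,16.555): [(34.7966, 18.8799) (35.1714, 23.7971) (34.862, 24.3122) (28.0226, 26.6754) (20.5263, 20.6656) (20.0018, 19.1004) (20.3058, 15.9534)]  |A|=103.9676
11. canonical 7-gon: [(34.7966, 18.8799) (35.1714, 23.7971) (34.862, 24.3122) (28.0226, 26.6754) (20.5263, 20.6656) (20.0018, 19.1004) (20.3058, 15.9534)]
12. shoelace: 103.9676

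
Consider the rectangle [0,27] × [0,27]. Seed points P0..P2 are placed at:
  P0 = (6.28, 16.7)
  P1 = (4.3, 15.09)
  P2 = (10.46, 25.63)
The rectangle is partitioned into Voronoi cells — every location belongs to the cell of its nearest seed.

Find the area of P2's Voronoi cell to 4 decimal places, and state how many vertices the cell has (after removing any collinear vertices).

Area of P2's cell: 222.3795 (4 vertices)

1. box [0,27]×[0,27]: [(0, 0) (27, 0) (27, 27) (0, 27)]
2. ⊥bis P2·P0 via (8.37,21.165): [(0, 25.0829) (27, 12.4446) (27, 27) (0, 27)]  |A|=222.3795
3. ⊥bis P2·P1 via (7.38,20.36): [(0, 25.0829) (27, 12.4446) (27, 27) (0, 27)]  |A|=222.3795
4. canonical 4-gon: [(0, 25.0829) (27, 12.4446) (27, 27) (0, 27)]
5. shoelace: 222.3795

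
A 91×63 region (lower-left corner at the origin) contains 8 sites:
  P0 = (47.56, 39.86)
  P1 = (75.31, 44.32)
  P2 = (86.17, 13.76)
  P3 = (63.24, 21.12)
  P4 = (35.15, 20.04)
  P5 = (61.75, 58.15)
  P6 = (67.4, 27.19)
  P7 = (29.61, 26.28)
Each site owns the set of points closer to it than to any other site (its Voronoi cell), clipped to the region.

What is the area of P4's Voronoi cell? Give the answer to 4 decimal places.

Area of P4's cell: 768.5549

1. box [0,91]×[0,63]: [(0, 0) (91, 0) (91, 63) (0, 63)]
2. ⊥bis P4·P0 via (41.355,29.95): [(0, 55.8438) (0, 0) (89.1881, 0)]  |A|=2490.3027
3. ⊥bis P4·P1 via (55.23,32.18): [(65.8513, 14.612) (0, 55.8438) (0, 0) (74.6854, 0)]  |A|=2384.346
4. ⊥bis P4·P2 via (60.66,16.9): [(60.77, 17.7936) (0, 55.8438) (0, 0) (58.5798, 0)]  |A|=2217.9867
5. ⊥bis P4·P3 via (49.195,20.58): [(49.0192, 25.1511) (0, 55.8438) (0, 0) (49.9863, 0)]  |A|=1997.3169
6. ⊥bis P4·P5 via (48.45,39.095): [(49.0192, 25.1511) (0, 55.8438) (0, 0) (49.9863, 0)]  |A|=1997.3169
7. ⊥bis P4·P6 via (51.275,23.615): [(49.0192, 25.1511) (0, 55.8438) (0, 0) (49.9863, 0)]  |A|=1997.3169
8. ⊥bis P4·P7 via (32.38,23.16): [(49.0192, 25.1511) (40.5768, 30.4373) (6.2936, 0) (49.9863, 0)]  |A|=768.5549
9. canonical 4-gon: [(49.0192, 25.1511) (40.5768, 30.4373) (6.2936, 0) (49.9863, 0)]
10. shoelace: 768.5549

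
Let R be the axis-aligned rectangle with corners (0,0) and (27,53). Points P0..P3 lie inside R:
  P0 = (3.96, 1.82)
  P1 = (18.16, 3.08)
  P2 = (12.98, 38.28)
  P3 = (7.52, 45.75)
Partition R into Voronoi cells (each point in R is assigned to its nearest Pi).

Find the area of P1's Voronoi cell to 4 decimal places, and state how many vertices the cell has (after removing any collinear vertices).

Area of P1's cell: 351.0029 (4 vertices)

1. box [0,27]×[0,53]: [(0, 0) (27, 0) (27, 53) (0, 53)]
2. ⊥bis P1·P0 via (11.06,2.45): [(11.2774, 0) (27, 0) (27, 53) (6.5746, 53)]  |A|=957.9227
3. ⊥bis P1·P2 via (15.57,20.68): [(9.5214, 19.7899) (11.2774, 0) (27, 0) (27, 22.362)]  |A|=351.0029
4. ⊥bis P1·P3 via (12.84,24.415): [(9.5214, 19.7899) (11.2774, 0) (27, 0) (27, 22.362)]  |A|=351.0029
5. canonical 4-gon: [(9.5214, 19.7899) (11.2774, 0) (27, 0) (27, 22.362)]
6. shoelace: 351.0029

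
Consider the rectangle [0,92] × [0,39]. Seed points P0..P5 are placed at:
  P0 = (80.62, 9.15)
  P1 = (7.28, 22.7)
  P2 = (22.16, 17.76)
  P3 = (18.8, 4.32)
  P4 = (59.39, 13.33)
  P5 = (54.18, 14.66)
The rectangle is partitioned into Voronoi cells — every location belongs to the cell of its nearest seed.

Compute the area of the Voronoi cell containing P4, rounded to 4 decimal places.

Area of P4's cell: 524.1996

1. box [0,92]×[0,39]: [(0, 0) (92, 0) (92, 39) (0, 39)]
2. ⊥bis P4·P0 via (70.005,11.24): [(0, 0) (67.7919, 0) (75.4707, 39) (0, 39)]  |A|=2793.6215
3. ⊥bis P4·P1 via (33.335,18.015): [(30.0957, 0) (67.7919, 0) (75.4707, 39) (37.1084, 39)]  |A|=1483.1427
4. ⊥bis P4·P2 via (40.775,15.545): [(38.9253, 0) (67.7919, 0) (75.4707, 39) (43.5659, 39)]  |A|=1185.0429
5. ⊥bis P4·P3 via (39.095,8.825): [(39.6681, 6.243) (41.0539, 0) (67.7919, 0) (75.4707, 39) (43.5659, 39)]  |A|=1178.3984
6. ⊥bis P4·P5 via (56.785,13.995): [(53.2124, 0) (67.7919, 0) (75.4707, 39) (63.1682, 39)]  |A|=524.1996
7. canonical 4-gon: [(53.2124, 0) (67.7919, 0) (75.4707, 39) (63.1682, 39)]
8. shoelace: 524.1996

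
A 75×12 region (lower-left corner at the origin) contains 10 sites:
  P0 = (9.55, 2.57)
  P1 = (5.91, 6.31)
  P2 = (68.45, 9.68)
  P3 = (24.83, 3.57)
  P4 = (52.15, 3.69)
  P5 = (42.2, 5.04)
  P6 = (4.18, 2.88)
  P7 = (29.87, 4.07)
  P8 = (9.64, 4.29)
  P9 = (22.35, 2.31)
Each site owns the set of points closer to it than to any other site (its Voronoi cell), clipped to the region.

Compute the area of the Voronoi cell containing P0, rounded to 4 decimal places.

Area of P0's cell: 30.4375

1. box [0,75]×[0,12]: [(0, 0) (75, 0) (75, 12) (0, 12)]
2. ⊥bis P0·P1 via (7.73,4.44): [(3.168, 0) (75, 0) (75, 12) (15.4977, 12)]  |A|=788.0057
3. ⊥bis P0·P2 via (39,6.125): [(3.168, 0) (39.7394, 0) (38.2908, 12) (15.4977, 12)]  |A|=356.1868
4. ⊥bis P0·P3 via (17.19,3.07): [(3.168, 0) (17.3909, 0) (16.6056, 12) (15.4977, 12)]  |A|=91.9847
5. ⊥bis P0·P4 via (30.85,3.13): [(3.168, 0) (17.3909, 0) (16.6056, 12) (15.4977, 12)]  |A|=91.9847
6. ⊥bis P0·P5 via (25.875,3.805): [(3.168, 0) (17.3909, 0) (16.6056, 12) (15.4977, 12)]  |A|=91.9847
7. ⊥bis P0·P6 via (6.865,2.725): [(6.9184, 3.6501) (6.7077, 0) (17.3909, 0) (16.6056, 12) (15.4977, 12)]  |A|=85.5246
8. ⊥bis P0·P7 via (19.71,3.32): [(6.9184, 3.6501) (6.7077, 0) (17.3909, 0) (16.6056, 12) (15.4977, 12)]  |A|=85.5246
9. ⊥bis P0·P8 via (9.595,3.43): [(6.9138, 3.5703) (6.7077, 0) (17.3909, 0) (17.1925, 3.0325)]  |A|=34.6026
10. ⊥bis P0·P9 via (15.95,2.44): [(15.9633, 3.0968) (6.9138, 3.5703) (6.7077, 0) (15.9004, 0)]  |A|=30.4375
11. canonical 4-gon: [(15.9633, 3.0968) (6.9138, 3.5703) (6.7077, 0) (15.9004, 0)]
12. shoelace: 30.4375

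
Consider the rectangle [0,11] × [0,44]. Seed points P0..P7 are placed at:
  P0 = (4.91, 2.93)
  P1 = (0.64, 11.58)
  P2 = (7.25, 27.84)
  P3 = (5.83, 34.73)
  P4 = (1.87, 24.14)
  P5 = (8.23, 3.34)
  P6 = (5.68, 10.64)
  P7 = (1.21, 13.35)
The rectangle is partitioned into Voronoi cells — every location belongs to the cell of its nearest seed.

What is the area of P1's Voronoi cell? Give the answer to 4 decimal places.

Area of P1's cell: 16.3171

1. box [0,11]×[0,44]: [(0, 0) (11, 0) (11, 44) (0, 44)]
2. ⊥bis P1·P0 via (2.775,7.255): [(0, 5.8851) (11, 11.3152) (11, 44) (0, 44)]  |A|=389.3981
3. ⊥bis P1·P2 via (3.945,19.71): [(0, 21.3137) (0, 5.8851) (11, 11.3152) (11, 16.842)]  |A|=115.2546
4. ⊥bis P1·P3 via (3.235,23.155): [(0, 21.3137) (0, 5.8851) (11, 11.3152) (11, 16.842)]  |A|=115.2546
5. ⊥bis P1·P4 via (1.255,17.86): [(10.7937, 16.9259) (0, 17.9829) (0, 5.8851) (11, 11.3152) (11, 16.842)]  |A|=97.2787
6. ⊥bis P1·P5 via (4.435,7.46): [(10.7937, 16.9259) (0, 17.9829) (0, 5.8851) (5.8724, 8.784) (11, 13.5071) (11, 16.842)]  |A|=91.659
7. ⊥bis P1·P6 via (3.16,11.11): [(4.3622, 17.5557) (0, 17.9829) (0, 5.8851) (2.4071, 7.0734)]  |A|=37.8409
8. ⊥bis P1·P7 via (0.925,12.465): [(3.2718, 11.7093) (0, 12.7629) (0, 5.8851) (2.4071, 7.0734)]  |A|=16.3171
9. canonical 4-gon: [(3.2718, 11.7093) (0, 12.7629) (0, 5.8851) (2.4071, 7.0734)]
10. shoelace: 16.3171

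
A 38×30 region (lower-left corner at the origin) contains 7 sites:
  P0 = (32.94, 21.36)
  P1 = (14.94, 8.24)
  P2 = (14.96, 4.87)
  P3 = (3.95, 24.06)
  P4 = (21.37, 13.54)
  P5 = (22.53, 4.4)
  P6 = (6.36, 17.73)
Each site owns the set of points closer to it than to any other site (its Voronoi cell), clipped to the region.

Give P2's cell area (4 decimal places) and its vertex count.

1. box [0,38]×[0,30]: [(0, 0) (38, 0) (38, 30) (0, 30)]
2. ⊥bis P2·P0 via (23.95,13.115): [(0, 0) (35.9782, 0) (8.4643, 30) (0, 30)]  |A|=666.6363
3. ⊥bis P2·P1 via (14.95,6.555): [(0, 6.4663) (0, 0) (35.9782, 0) (29.8851, 6.6436)]  |A|=216.1355
4. ⊥bis P2·P3 via (9.455,14.465): [(0, 6.4663) (0, 0) (35.9782, 0) (29.8851, 6.6436)]  |A|=216.1355
5. ⊥bis P2·P4 via (18.165,9.205): [(21.6952, 6.595) (0, 6.4663) (0, 0) (30.6154, 0)]  |A|=171.0984
6. ⊥bis P2·P5 via (18.745,4.635): [(18.8657, 6.5782) (0, 6.4663) (0, 0) (18.4572, 0)]  |A|=121.7033
7. ⊥bis P2·P6 via (10.66,11.3): [(18.8657, 6.5782) (3.4626, 6.4868) (0, 4.1712) (0, 0) (18.4572, 0)]  |A|=117.7298
8. canonical 5-gon: [(18.8657, 6.5782) (3.4626, 6.4868) (0, 4.1712) (0, 0) (18.4572, 0)]
9. shoelace: 117.7298

Area of P2's cell: 117.7298 (5 vertices)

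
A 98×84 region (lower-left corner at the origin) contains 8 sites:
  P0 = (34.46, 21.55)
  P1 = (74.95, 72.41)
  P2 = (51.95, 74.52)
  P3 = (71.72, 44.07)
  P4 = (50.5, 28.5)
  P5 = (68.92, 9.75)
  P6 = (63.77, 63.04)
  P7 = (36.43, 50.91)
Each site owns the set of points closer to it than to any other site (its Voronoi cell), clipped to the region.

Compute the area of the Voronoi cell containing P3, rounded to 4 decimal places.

Area of P3's cell: 1112.7978

1. box [0,98]×[0,84]: [(0, 0) (98, 0) (98, 84) (0, 84)]
2. ⊥bis P3·P0 via (53.09,32.81): [(72.9204, 0) (98, 0) (98, 84) (22.1507, 84)]  |A|=4239.0138
3. ⊥bis P3·P1 via (73.335,58.24): [(35.0852, 62.5995) (72.9204, 0) (98, 0) (98, 55.4289)]  |A|=2528.6314
4. ⊥bis P3·P2 via (61.835,59.295): [(62.17, 59.5125) (44.0583, 47.7533) (72.9204, 0) (98, 0) (98, 55.4289)]  |A|=2341.428
5. ⊥bis P3·P4 via (61.11,36.285): [(62.17, 59.5125) (49.9083, 51.5515) (87.7338, 0) (98, 0) (98, 55.4289)]  |A|=1765.109
6. ⊥bis P3·P5 via (70.32,26.91): [(62.17, 59.5125) (49.9083, 51.5515) (67.8404, 27.1123) (98, 24.6517) (98, 55.4289)]  |A|=1254.196
7. ⊥bis P3·P6 via (67.745,53.555): [(77.7291, 57.7392) (52.9788, 47.3668) (67.8404, 27.1123) (98, 24.6517) (98, 55.4289)]  |A|=1113.6798
8. ⊥bis P3·P7 via (54.075,47.49): [(77.7291, 57.7392) (54.1459, 47.8559) (53.8271, 46.2108) (67.8404, 27.1123) (98, 24.6517) (98, 55.4289)]  |A|=1112.7978
9. canonical 6-gon: [(77.7291, 57.7392) (54.1459, 47.8559) (53.8271, 46.2108) (67.8404, 27.1123) (98, 24.6517) (98, 55.4289)]
10. shoelace: 1112.7978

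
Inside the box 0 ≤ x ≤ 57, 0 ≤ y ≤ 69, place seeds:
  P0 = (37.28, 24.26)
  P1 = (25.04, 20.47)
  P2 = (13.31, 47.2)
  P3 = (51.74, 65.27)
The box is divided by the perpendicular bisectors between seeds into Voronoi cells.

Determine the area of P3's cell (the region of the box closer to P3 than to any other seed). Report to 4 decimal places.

1. box [0,57]×[0,69]: [(0, 0) (57, 0) (57, 69) (0, 69)]
2. ⊥bis P3·P0 via (44.51,44.765): [(0, 60.4591) (57, 40.3611) (57, 69) (0, 69)]  |A|=1059.6256
3. ⊥bis P3·P1 via (38.39,42.87): [(0, 65.7498) (21.7378, 52.7944) (57, 40.3611) (57, 69) (0, 69)]  |A|=1002.1218
4. ⊥bis P3·P2 via (32.525,56.235): [(36.6082, 47.5512) (57, 40.3611) (57, 69) (26.5228, 69)]  |A|=618.8499
5. canonical 4-gon: [(36.6082, 47.5512) (57, 40.3611) (57, 69) (26.5228, 69)]
6. shoelace: 618.8499

Area of P3's cell: 618.8499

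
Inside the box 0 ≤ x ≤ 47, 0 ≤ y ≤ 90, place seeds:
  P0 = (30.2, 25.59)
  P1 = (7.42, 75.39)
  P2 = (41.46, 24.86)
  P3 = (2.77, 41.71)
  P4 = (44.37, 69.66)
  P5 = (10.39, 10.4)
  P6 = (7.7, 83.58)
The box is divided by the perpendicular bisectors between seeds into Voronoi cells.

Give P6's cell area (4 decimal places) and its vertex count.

Area of P6's cell: 311.6601 (4 vertices)

1. box [0,47]×[0,90]: [(0, 0) (47, 0) (47, 90) (0, 90)]
2. ⊥bis P6·P0 via (18.95,54.585): [(0, 47.2324) (47, 65.4683) (47, 90) (0, 90)]  |A|=1581.5316
3. ⊥bis P6·P1 via (7.56,79.485): [(0, 79.7435) (47, 78.1366) (47, 90) (0, 90)]  |A|=519.818
4. ⊥bis P6·P2 via (24.58,54.22): [(0, 79.7435) (47, 78.1366) (47, 90) (0, 90)]  |A|=519.818
5. ⊥bis P6·P3 via (5.235,62.645): [(0, 79.7435) (47, 78.1366) (47, 90) (0, 90)]  |A|=519.818
6. ⊥bis P6·P4 via (26.035,76.62): [(0, 79.7435) (26.8719, 78.8248) (31.1141, 90) (0, 90)]  |A|=311.6601
7. ⊥bis P6·P5 via (9.045,46.99): [(0, 79.7435) (26.8719, 78.8248) (31.1141, 90) (0, 90)]  |A|=311.6601
8. canonical 4-gon: [(0, 79.7435) (26.8719, 78.8248) (31.1141, 90) (0, 90)]
9. shoelace: 311.6601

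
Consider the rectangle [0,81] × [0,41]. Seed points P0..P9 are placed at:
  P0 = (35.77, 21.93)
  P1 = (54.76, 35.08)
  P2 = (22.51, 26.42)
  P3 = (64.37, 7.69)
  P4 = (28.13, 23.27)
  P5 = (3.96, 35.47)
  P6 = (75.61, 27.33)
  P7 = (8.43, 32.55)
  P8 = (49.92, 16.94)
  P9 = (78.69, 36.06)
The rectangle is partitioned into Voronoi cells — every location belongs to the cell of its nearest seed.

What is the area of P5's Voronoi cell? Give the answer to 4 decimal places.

1. box [0,81]×[0,41]: [(0, 0) (81, 0) (81, 41) (0, 41)]
2. ⊥bis P5·P0 via (19.865,28.7): [(0, 0) (7.6488, 0) (25.1005, 41) (0, 41)]  |A|=671.3607
3. ⊥bis P5·P1 via (29.36,35.275): [(0, 0) (7.6488, 0) (25.1005, 41) (0, 41)]  |A|=671.3607
4. ⊥bis P5·P2 via (13.235,30.945): [(0, 3.8169) (18.1405, 41) (0, 41)]  |A|=337.2607
5. ⊥bis P5·P3 via (34.165,21.58): [(0, 3.8169) (18.1405, 41) (0, 41)]  |A|=337.2607
6. ⊥bis P5·P4 via (16.045,29.37): [(0, 3.8169) (18.1405, 41) (0, 41)]  |A|=337.2607
7. ⊥bis P5·P6 via (39.785,31.4): [(0, 3.8169) (18.1405, 41) (0, 41)]  |A|=337.2607
8. ⊥bis P5·P7 via (6.195,34.01): [(0, 24.5266) (10.7612, 41) (0, 41)]  |A|=88.6368
9. ⊥bis P5·P8 via (26.94,26.205): [(0, 24.5266) (10.7612, 41) (0, 41)]  |A|=88.6368
10. ⊥bis P5·P9 via (41.325,35.765): [(0, 24.5266) (10.7612, 41) (0, 41)]  |A|=88.6368
11. canonical 3-gon: [(0, 24.5266) (10.7612, 41) (0, 41)]
12. shoelace: 88.6368

Area of P5's cell: 88.6368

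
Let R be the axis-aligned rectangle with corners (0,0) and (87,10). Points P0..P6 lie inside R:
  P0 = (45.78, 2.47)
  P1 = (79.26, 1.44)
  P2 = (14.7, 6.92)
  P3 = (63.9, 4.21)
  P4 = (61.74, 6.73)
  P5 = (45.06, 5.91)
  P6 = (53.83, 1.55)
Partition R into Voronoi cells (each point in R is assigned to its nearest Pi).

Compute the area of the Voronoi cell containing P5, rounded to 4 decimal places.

Area of P5's cell: 146.8400

1. box [0,87]×[0,10]: [(0, 0) (87, 0) (87, 10) (0, 10)]
2. ⊥bis P5·P0 via (45.42,4.19): [(0, 0) (25.4011, 0) (73.1789, 10) (0, 10)]  |A|=492.9
3. ⊥bis P5·P1 via (62.16,3.675): [(0, 0) (25.4011, 0) (62.7, 7.8067) (62.9867, 10) (0, 10)]  |A|=481.723
4. ⊥bis P5·P2 via (29.88,6.415): [(29.6965, 0.899) (62.7, 7.8067) (62.9867, 10) (29.9993, 10)]  |A|=185.3111
5. ⊥bis P5·P3 via (54.48,5.06): [(29.6965, 0.899) (54.5744, 6.106) (54.9258, 10) (29.9993, 10)]  |A|=160.9496
6. ⊥bis P5·P4 via (53.4,6.32): [(29.6965, 0.899) (53.4224, 5.8649) (53.2191, 10) (29.9993, 10)]  |A|=155.2204
7. ⊥bis P5·P6 via (49.445,3.73): [(29.6965, 0.899) (50.1677, 5.1837) (52.5621, 10) (29.9993, 10)]  |A|=146.84
8. canonical 4-gon: [(29.6965, 0.899) (50.1677, 5.1837) (52.5621, 10) (29.9993, 10)]
9. shoelace: 146.84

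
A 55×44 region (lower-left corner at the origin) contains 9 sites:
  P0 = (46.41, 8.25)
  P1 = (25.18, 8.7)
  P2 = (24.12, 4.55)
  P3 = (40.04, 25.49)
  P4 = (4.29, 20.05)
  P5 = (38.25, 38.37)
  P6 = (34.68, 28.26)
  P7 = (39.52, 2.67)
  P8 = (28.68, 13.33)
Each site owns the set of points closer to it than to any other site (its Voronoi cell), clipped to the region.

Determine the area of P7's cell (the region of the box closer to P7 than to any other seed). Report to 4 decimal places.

Area of P7's cell: 109.0571

1. box [0,55]×[0,44]: [(0, 0) (55, 0) (55, 44) (0, 44)]
2. ⊥bis P7·P0 via (42.965,5.46): [(0, 0) (47.3869, 0) (11.7526, 44) (0, 44)]  |A|=1301.0695
3. ⊥bis P7·P1 via (32.35,5.685): [(29.9594, 0) (47.3869, 0) (35.9156, 14.1644)]  |A|=123.4244
4. ⊥bis P7·P2 via (31.82,3.61): [(31.9601, 4.7578) (31.3793, 0) (47.3869, 0) (35.9156, 14.1644)]  |A|=120.0467
5. ⊥bis P7·P3 via (39.78,14.08): [(31.9601, 4.7578) (31.3793, 0) (47.3869, 0) (35.9156, 14.1644)]  |A|=120.0467
6. ⊥bis P7·P4 via (21.905,11.36): [(31.9601, 4.7578) (31.3793, 0) (47.3869, 0) (35.9156, 14.1644)]  |A|=120.0467
7. ⊥bis P7·P5 via (38.885,20.52): [(31.9601, 4.7578) (31.3793, 0) (47.3869, 0) (35.9156, 14.1644)]  |A|=120.0467
8. ⊥bis P7·P6 via (37.1,15.465): [(31.9601, 4.7578) (31.3793, 0) (47.3869, 0) (35.9156, 14.1644)]  |A|=120.0467
9. ⊥bis P7·P8 via (34.1,8): [(32.7434, 6.6205) (31.9601, 4.7578) (31.3793, 0) (47.3869, 0) (37.8334, 11.7964)]  |A|=109.0571
10. canonical 5-gon: [(32.7434, 6.6205) (31.9601, 4.7578) (31.3793, 0) (47.3869, 0) (37.8334, 11.7964)]
11. shoelace: 109.0571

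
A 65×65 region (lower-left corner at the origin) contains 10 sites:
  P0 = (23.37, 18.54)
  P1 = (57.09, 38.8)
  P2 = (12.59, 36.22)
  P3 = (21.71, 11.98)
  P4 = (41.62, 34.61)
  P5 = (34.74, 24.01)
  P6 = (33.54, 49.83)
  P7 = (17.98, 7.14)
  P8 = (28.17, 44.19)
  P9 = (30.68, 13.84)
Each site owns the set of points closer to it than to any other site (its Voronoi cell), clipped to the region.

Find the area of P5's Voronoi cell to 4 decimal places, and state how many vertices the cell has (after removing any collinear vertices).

1. box [0,65]×[0,65]: [(0, 0) (65, 0) (65, 65) (0, 65)]
2. ⊥bis P5·P0 via (29.055,21.275): [(39.2902, 0) (65, 0) (65, 65) (8.0193, 65)]  |A|=2687.4407
3. ⊥bis P5·P1 via (45.915,31.405): [(39.2902, 0) (65, 0) (65, 2.5646) (23.6837, 65) (8.0193, 65)]  |A|=1397.6398
4. ⊥bis P5·P2 via (23.665,30.115): [(24.2722, 31.2165) (39.2902, 0) (65, 0) (65, 2.5646) (34.1645, 49.1619)]  |A|=960.664
5. ⊥bis P5·P3 via (28.225,17.995): [(24.2722, 31.2165) (33.2529, 12.5491) (44.839, 0) (65, 0) (65, 2.5646) (34.1645, 49.1619)]  |A|=925.848
6. ⊥bis P5·P4 via (38.18,29.31): [(27.163, 36.4607) (24.2722, 31.2165) (33.2529, 12.5491) (44.839, 0) (65, 0) (65, 2.5646) (54.1686, 18.9325)]  |A|=692.9838
7. ⊥bis P5·P6 via (34.14,36.92): [(27.163, 36.4607) (24.2722, 31.2165) (33.2529, 12.5491) (44.839, 0) (65, 0) (65, 2.5646) (54.1686, 18.9325)]  |A|=692.9838
8. ⊥bis P5·P7 via (26.36,15.575): [(27.163, 36.4607) (24.2722, 31.2165) (33.2529, 12.5491) (44.839, 0) (65, 0) (65, 2.5646) (54.1686, 18.9325)]  |A|=692.9838
9. ⊥bis P5·P8 via (31.455,34.1): [(31.0188, 33.958) (24.6383, 31.8807) (24.2722, 31.2165) (33.2529, 12.5491) (44.839, 0) (65, 0) (65, 2.5646) (54.1686, 18.9325)]  |A|=680.9948
10. ⊥bis P5·P9 via (32.71,18.925): [(31.0188, 33.958) (24.6383, 31.8807) (24.2722, 31.2165) (29.5855, 20.1724) (61.8795, 7.2801) (54.1686, 18.9325)]  |A|=355.0583
11. canonical 6-gon: [(31.0188, 33.958) (24.6383, 31.8807) (24.2722, 31.2165) (29.5855, 20.1724) (61.8795, 7.2801) (54.1686, 18.9325)]
12. shoelace: 355.0583

Area of P5's cell: 355.0583 (6 vertices)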